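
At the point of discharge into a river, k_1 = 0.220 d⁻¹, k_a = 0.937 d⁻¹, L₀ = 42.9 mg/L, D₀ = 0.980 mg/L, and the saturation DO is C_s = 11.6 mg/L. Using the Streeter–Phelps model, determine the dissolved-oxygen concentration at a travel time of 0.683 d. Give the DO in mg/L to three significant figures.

DO ≈ 6.70 mg/L

k_1 L₀/(k_a−k_1) = 0.220×42.9/(0.937−0.220) = 9.438/0.7170 = 13.16 mg/L.
e^(−k_1 t) = e^(−0.220×0.6830) = 0.8605; e^(−k_a t) = e^(−0.937×0.6830) = 0.5273.
D = 13.16 × (0.8605 − 0.5273) + 0.980 × 0.5273 = 4.386 + 0.5168 = 4.902 mg/L.
DO = C_s − D = 11.6 − 4.902 = 6.698 mg/L.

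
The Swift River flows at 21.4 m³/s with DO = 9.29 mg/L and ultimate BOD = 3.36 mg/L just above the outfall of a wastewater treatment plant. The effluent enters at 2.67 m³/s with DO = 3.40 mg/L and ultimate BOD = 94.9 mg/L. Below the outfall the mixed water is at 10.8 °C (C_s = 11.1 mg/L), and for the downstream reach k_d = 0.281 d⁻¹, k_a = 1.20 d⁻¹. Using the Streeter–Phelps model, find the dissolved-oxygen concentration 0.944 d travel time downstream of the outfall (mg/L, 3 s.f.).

Mixed DO = (21.4×9.29 + 2.67×3.40)/(21.4+2.67) = 207.9/24.07 = 8.637 mg/L.
Mixed L₀ = (21.4×3.36 + 2.67×94.9)/(24.07) = 325.3/24.07 = 13.51 mg/L.
Initial deficit D₀ = C_s − DO₀ = 11.1 − 8.637 = 2.463 mg/L.
D(0.944) = [0.281×13.51/(1.20−0.281)](e^(−0.281×0.944) − e^(−1.20×0.944)) + 2.463 e^(−1.20×0.944)
= 4.132 × (0.7670 − 0.3221) + 2.463 × 0.3221 = 2.632 mg/L.
DO = 11.1 − 2.632 = 8.468 mg/L.

DO ≈ 8.47 mg/L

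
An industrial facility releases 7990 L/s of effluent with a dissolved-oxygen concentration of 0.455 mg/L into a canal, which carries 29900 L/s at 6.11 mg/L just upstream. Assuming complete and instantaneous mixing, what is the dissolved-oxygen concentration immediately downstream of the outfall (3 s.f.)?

4.92 mg/L

Flow-weighted mixing: C = (Q_r C_r + Q_w C_w)/(Q_r + Q_w)
= (29900×6.11 + 7990×0.455)/(29900 + 7990) = 186300/37890 = 4.918 mg/L.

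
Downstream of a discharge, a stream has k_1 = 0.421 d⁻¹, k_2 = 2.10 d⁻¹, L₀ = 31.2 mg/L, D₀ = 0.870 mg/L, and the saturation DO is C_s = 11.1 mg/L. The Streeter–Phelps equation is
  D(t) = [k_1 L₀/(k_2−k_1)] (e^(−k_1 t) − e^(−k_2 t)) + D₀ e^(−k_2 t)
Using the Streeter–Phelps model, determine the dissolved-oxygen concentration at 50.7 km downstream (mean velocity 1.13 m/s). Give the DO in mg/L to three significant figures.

DO ≈ 7.15 mg/L

Travel time t = x/v = 50.7 km / (1.13 m/s) = 50700 m / 1.13 m/s = 44870 s = 0.5193 d.
k_1 L₀/(k_2−k_1) = 0.421×31.2/(2.10−0.421) = 13.14/1.679 = 7.823 mg/L.
e^(−k_1 t) = e^(−0.421×0.5193) = 0.8036; e^(−k_2 t) = e^(−2.10×0.5193) = 0.3360.
D = 7.823 × (0.8036 − 0.3360) + 0.870 × 0.3360 = 3.658 + 0.2924 = 3.950 mg/L.
DO = C_s − D = 11.1 − 3.950 = 7.150 mg/L.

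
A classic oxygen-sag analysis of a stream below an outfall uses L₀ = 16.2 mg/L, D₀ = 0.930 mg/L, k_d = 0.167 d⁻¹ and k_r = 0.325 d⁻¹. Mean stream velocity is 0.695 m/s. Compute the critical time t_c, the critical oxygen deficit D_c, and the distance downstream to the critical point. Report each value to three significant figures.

t_c ≈ 3.86 d; D_c ≈ 4.37 mg/L; x_c ≈ 232 km

t_c = [1/(k_r−k_d)] ln[(k_r/k_d)(1 − D₀(k_r−k_d)/(k_d L₀))]
= [1/(0.325−0.167)] ln[(0.325/0.167)(1 − 0.930×0.1580/(0.167×16.2))]
= (1/0.1580) ln[1.946 × 0.9457] = 6.329 × ln(1.840) = 6.329 × 0.6100 = 3.861 d.
L(t_c) = L₀ e^(−k_d t_c) = 16.2 × 0.5248 = 8.502 mg/L, and at the critical point k_r D_c = k_d L, so D_c = (0.167/0.325) × 8.502 = 4.369 mg/L.
x_c = v t_c = 0.695 m/s × 3.861 d × 86400 s/d = 231800 m ≈ 232 km.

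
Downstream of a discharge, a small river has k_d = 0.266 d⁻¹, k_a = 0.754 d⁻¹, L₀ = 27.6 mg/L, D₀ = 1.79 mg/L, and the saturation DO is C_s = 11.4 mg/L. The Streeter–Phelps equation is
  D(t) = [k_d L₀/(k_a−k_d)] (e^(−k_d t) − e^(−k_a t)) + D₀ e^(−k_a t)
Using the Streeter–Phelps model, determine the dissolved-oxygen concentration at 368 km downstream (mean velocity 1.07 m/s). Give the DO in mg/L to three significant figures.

DO ≈ 6.84 mg/L

Travel time t = x/v = 368 km / (1.07 m/s) = 368000 m / 1.07 m/s = 343900 s = 3.981 d.
k_d L₀/(k_a−k_d) = 0.266×27.6/(0.754−0.266) = 7.342/0.4880 = 15.04 mg/L.
e^(−k_d t) = e^(−0.266×3.981) = 0.3469; e^(−k_a t) = e^(−0.754×3.981) = 0.04972.
D = 15.04 × (0.3469 − 0.04972) + 1.79 × 0.04972 = 4.470 + 0.08900 = 4.559 mg/L.
DO = C_s − D = 11.4 − 4.559 = 6.841 mg/L.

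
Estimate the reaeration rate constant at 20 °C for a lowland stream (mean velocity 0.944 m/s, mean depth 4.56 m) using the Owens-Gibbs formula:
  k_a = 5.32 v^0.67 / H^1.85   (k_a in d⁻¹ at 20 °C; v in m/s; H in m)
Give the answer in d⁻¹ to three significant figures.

k_a ≈ 0.309 d⁻¹

k_a = 5.32 × 0.944^0.67 / 4.56^1.85 = 5.32 × 0.9621 / 16.56 = 0.3091 d⁻¹.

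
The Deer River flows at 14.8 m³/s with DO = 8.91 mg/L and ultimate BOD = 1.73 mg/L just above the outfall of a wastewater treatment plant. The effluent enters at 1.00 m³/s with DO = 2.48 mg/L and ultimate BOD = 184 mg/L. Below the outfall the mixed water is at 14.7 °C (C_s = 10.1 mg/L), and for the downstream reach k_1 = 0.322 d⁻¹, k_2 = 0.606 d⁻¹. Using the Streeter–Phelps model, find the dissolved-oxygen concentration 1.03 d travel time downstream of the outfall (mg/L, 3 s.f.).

DO ≈ 6.51 mg/L

Mixed DO = (14.8×8.91 + 1.00×2.48)/(14.8+1.00) = 134.3/15.80 = 8.503 mg/L.
Mixed L₀ = (14.8×1.73 + 1.00×184)/(15.80) = 209.6/15.80 = 13.27 mg/L.
Initial deficit D₀ = C_s − DO₀ = 10.1 − 8.503 = 1.597 mg/L.
D(1.03) = [0.322×13.27/(0.606−0.322)](e^(−0.322×1.03) − e^(−0.606×1.03)) + 1.597 e^(−0.606×1.03)
= 15.04 × (0.7177 − 0.5357) + 1.597 × 0.5357 = 3.593 mg/L.
DO = 10.1 − 3.593 = 6.507 mg/L.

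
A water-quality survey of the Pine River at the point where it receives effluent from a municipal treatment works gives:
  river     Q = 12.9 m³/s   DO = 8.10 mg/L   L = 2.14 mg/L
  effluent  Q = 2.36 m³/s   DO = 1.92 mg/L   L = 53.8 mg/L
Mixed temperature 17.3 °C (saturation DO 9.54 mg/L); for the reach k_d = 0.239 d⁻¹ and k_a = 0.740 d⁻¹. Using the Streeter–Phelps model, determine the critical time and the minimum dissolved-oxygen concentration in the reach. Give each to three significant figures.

t_c ≈ 0.889 d; minimum DO ≈ 6.89 mg/L

Mixed DO = (12.9×8.10 + 2.36×1.92)/(12.9+2.36) = 109.0/15.26 = 7.144 mg/L.
Mixed L₀ = (12.9×2.14 + 2.36×53.8)/(15.26) = 154.6/15.26 = 10.13 mg/L.
Initial deficit D₀ = C_s − DO₀ = 9.54 − 7.144 = 2.396 mg/L.
t_c = (1/0.5010) ln[(0.740/0.239)(1 − 2.396×0.5010/(0.239×10.13))] = 1.996 × ln(1.561) = 0.8891 d.
D_c = (0.239/0.740) × 10.13 × e^(−0.239×0.8891) = 0.3230 × 10.13 × 0.8086 = 2.645 mg/L.
Minimum DO = 9.54 − 2.645 = 6.895 mg/L.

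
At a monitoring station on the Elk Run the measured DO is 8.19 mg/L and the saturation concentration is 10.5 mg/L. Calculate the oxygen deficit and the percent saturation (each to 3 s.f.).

D ≈ 2.31 mg/L; 78.0 % saturation

D = C_s − C = 10.5 − 8.19 = 2.31 mg/L.
% saturation = 8.19/10.5 × 100 = 78.0 %.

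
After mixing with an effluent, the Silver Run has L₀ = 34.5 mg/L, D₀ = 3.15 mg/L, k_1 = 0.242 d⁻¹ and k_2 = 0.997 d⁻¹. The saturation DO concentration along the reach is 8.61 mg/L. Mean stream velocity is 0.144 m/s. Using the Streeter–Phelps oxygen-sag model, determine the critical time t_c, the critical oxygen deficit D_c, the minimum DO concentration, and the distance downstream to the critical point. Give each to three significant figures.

t_c = [1/(k_2−k_1)] ln[(k_2/k_1)(1 − D₀(k_2−k_1)/(k_1 L₀))]
= [1/(0.997−0.242)] ln[(0.997/0.242)(1 − 3.15×0.7550/(0.242×34.5))]
= (1/0.7550) ln[4.120 × 0.7151] = 1.325 × ln(2.946) = 1.325 × 1.081 = 1.431 d.
D_c = (k_1/k_2) L₀ e^(−k_1 t_c) = (0.242/0.997) × 34.5 × e^(−0.242×1.431) = 0.2427 × 34.5 × 0.7073 = 5.923 mg/L.
Minimum DO = C_s − D_c = 8.61 − 5.923 = 2.687 mg/L.
x_c = v t_c = 0.144 m/s × 1.431 d × 86400 s/d = 17810 m ≈ 17.8 km.

t_c ≈ 1.43 d; D_c ≈ 5.92 mg/L; min DO ≈ 2.69 mg/L; x_c ≈ 17.8 km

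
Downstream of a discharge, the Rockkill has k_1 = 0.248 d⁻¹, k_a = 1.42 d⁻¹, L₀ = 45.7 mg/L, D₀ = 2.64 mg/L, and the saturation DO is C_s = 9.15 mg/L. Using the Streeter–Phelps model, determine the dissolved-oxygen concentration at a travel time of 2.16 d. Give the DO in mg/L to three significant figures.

DO ≈ 3.82 mg/L

k_1 L₀/(k_a−k_1) = 0.248×45.7/(1.42−0.248) = 11.33/1.172 = 9.670 mg/L.
e^(−k_1 t) = e^(−0.248×2.160) = 0.5853; e^(−k_a t) = e^(−1.42×2.160) = 0.04655.
D = 9.670 × (0.5853 − 0.04655) + 2.64 × 0.04655 = 5.210 + 0.1229 = 5.332 mg/L.
DO = C_s − D = 9.15 − 5.332 = 3.818 mg/L.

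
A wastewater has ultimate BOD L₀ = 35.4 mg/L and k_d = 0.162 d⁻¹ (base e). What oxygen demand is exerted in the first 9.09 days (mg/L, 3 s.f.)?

y_t = L₀(1 − e^(−k_d t)) = 35.4 × (1 − e^(−0.162×9.09))
= 35.4 × (1 − 0.2293) = 35.4 × 0.7707 = 27.28 mg/L.

y ≈ 27.3 mg/L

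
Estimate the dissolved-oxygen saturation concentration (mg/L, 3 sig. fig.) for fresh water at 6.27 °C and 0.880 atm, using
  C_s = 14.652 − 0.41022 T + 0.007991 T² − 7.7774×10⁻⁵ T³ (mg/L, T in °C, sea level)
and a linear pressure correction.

At sea level: C_s = 14.652 − 0.41022×6.27 + 0.007991×6.27² − 7.7774×10⁻⁵×6.27³ = 12.37 mg/L.
Pressure correction: C_s' = 12.37 × 0.880 = 10.89 mg/L.

C_s ≈ 10.9 mg/L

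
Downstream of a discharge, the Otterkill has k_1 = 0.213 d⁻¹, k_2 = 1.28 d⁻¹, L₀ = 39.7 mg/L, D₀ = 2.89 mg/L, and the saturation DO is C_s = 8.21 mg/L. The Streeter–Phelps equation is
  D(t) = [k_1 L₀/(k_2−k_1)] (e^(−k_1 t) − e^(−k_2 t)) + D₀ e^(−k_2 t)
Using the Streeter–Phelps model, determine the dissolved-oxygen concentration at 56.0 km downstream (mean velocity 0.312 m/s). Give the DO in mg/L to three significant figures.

DO ≈ 3.47 mg/L

Travel time t = x/v = 56.0 km / (0.312 m/s) = 56000 m / 0.312 m/s = 179500 s = 2.077 d.
k_1 L₀/(k_2−k_1) = 0.213×39.7/(1.28−0.213) = 8.456/1.067 = 7.925 mg/L.
e^(−k_1 t) = e^(−0.213×2.077) = 0.6424; e^(−k_2 t) = e^(−1.28×2.077) = 0.07001.
D = 7.925 × (0.6424 − 0.07001) + 2.89 × 0.07001 = 4.537 + 0.2023 = 4.739 mg/L.
DO = C_s − D = 8.21 − 4.739 = 3.471 mg/L.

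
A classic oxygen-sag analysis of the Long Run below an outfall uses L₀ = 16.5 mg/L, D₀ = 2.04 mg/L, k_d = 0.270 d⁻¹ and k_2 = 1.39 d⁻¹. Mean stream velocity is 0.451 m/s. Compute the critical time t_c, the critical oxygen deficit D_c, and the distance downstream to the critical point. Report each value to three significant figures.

With k_2/k_d = 5.148 and 1 − D₀(k_2−k_d)/(k_d L₀) = 0.4871,
t_c = ln(5.148 × 0.4871) / (1.39 − 0.270) = ln(2.508) / 1.120 = 0.9194/1.120 = 0.8209 d.
L(t_c) = L₀ e^(−k_d t_c) = 16.5 × 0.8012 = 13.22 mg/L, and at the critical point k_2 D_c = k_d L, so D_c = (0.270/1.39) × 13.22 = 2.568 mg/L.
x_c = v t_c = 0.451 m/s × 0.8209 d × 86400 s/d = 31990 m ≈ 32.0 km.

t_c ≈ 0.821 d; D_c ≈ 2.57 mg/L; x_c ≈ 32.0 km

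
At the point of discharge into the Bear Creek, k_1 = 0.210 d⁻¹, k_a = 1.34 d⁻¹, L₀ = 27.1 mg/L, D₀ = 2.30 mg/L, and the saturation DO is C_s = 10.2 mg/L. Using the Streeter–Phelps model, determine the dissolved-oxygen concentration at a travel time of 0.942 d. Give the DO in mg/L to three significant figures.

DO ≈ 6.84 mg/L

k_1 L₀/(k_a−k_1) = 0.210×27.1/(1.34−0.210) = 5.691/1.130 = 5.036 mg/L.
e^(−k_1 t) = e^(−0.210×0.9420) = 0.8205; e^(−k_a t) = e^(−1.34×0.9420) = 0.2830.
D = 5.036 × (0.8205 − 0.2830) + 2.30 × 0.2830 = 2.707 + 0.6509 = 3.358 mg/L.
DO = C_s − D = 10.2 − 3.358 = 6.842 mg/L.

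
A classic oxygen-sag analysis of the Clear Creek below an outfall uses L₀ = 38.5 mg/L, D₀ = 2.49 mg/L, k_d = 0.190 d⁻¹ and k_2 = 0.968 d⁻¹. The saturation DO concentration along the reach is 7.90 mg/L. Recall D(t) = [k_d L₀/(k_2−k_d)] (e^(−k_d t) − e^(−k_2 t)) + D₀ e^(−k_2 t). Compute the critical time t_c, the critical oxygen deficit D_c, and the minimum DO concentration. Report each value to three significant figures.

With k_2/k_d = 5.095 and 1 − D₀(k_2−k_d)/(k_d L₀) = 0.7352,
t_c = ln(5.095 × 0.7352) / (0.968 − 0.190) = ln(3.746) / 0.7780 = 1.321/0.7780 = 1.697 d.
D_c = (k_d/k_2) L₀ e^(−k_d t_c) = (0.190/0.968) × 38.5 × e^(−0.190×1.697) = 0.1963 × 38.5 × 0.7243 = 5.474 mg/L.
Minimum DO = C_s − D_c = 7.90 − 5.474 = 2.426 mg/L.

t_c ≈ 1.70 d; D_c ≈ 5.47 mg/L; min DO ≈ 2.43 mg/L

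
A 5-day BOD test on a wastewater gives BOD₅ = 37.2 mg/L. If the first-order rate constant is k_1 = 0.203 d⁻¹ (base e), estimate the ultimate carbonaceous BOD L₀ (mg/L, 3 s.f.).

BOD₅ = L₀(1 − e^(−5k_1)) ⇒ L₀ = BOD₅ / (1 − e^(−5×0.203))
= 37.2 / (1 − 0.3624) = 37.2 / 0.6376 = 58.34 mg/L.

L₀ ≈ 58.3 mg/L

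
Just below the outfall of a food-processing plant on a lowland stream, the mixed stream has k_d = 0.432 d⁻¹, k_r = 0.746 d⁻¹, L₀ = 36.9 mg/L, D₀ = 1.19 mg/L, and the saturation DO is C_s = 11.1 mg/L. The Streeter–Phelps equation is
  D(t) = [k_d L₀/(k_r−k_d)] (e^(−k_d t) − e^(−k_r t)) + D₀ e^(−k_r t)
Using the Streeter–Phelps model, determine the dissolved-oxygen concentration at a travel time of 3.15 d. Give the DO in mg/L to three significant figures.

k_d L₀/(k_r−k_d) = 0.432×36.9/(0.746−0.432) = 15.94/0.3140 = 50.77 mg/L.
e^(−k_d t) = e^(−0.432×3.150) = 0.2565; e^(−k_r t) = e^(−0.746×3.150) = 0.09538.
D = 50.77 × (0.2565 − 0.09538) + 1.19 × 0.09538 = 8.177 + 0.1135 = 8.291 mg/L.
DO = C_s − D = 11.1 − 8.291 = 2.809 mg/L.

DO ≈ 2.81 mg/L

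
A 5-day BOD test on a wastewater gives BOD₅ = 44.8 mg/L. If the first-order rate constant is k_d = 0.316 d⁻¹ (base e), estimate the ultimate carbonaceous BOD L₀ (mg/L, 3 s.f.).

L₀ ≈ 56.4 mg/L

BOD₅ = L₀(1 − e^(−5k_d)) ⇒ L₀ = BOD₅ / (1 − e^(−5×0.316))
= 44.8 / (1 − 0.2060) = 44.8 / 0.7940 = 56.42 mg/L.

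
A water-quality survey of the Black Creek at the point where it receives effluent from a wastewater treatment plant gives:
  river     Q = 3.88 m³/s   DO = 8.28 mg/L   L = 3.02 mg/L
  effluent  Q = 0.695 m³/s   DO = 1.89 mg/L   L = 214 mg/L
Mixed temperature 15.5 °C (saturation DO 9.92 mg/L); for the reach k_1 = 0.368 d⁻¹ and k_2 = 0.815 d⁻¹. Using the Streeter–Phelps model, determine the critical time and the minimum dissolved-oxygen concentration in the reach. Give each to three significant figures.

Mixed DO = (3.88×8.28 + 0.695×1.89)/(3.88+0.695) = 33.44/4.575 = 7.309 mg/L.
Mixed L₀ = (3.88×3.02 + 0.695×214)/(4.575) = 160.4/4.575 = 35.07 mg/L.
Initial deficit D₀ = C_s − DO₀ = 9.92 − 7.309 = 2.611 mg/L.
t_c = (1/0.4470) ln[(0.815/0.368)(1 − 2.611×0.4470/(0.368×35.07))] = 2.237 × ln(2.014) = 1.567 d.
D_c = (0.368/0.815) × 35.07 × e^(−0.368×1.567) = 0.4515 × 35.07 × 0.5618 = 8.897 mg/L.
Minimum DO = 9.92 − 8.897 = 1.023 mg/L.

t_c ≈ 1.57 d; minimum DO ≈ 1.02 mg/L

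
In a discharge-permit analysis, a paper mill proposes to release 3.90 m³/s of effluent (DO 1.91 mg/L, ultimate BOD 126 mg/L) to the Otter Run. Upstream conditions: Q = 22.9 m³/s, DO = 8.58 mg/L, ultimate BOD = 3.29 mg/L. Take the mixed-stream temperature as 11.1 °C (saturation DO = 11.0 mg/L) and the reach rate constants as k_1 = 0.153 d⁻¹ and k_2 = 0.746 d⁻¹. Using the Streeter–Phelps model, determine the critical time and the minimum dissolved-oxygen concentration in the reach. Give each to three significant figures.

t_c ≈ 1.03 d; minimum DO ≈ 7.30 mg/L

Mixed DO = (22.9×8.58 + 3.90×1.91)/(22.9+3.90) = 203.9/26.80 = 7.609 mg/L.
Mixed L₀ = (22.9×3.29 + 3.90×126)/(26.80) = 566.7/26.80 = 21.15 mg/L.
Initial deficit D₀ = C_s − DO₀ = 11.0 − 7.609 = 3.391 mg/L.
t_c = (1/0.5930) ln[(0.746/0.153)(1 − 3.391×0.5930/(0.153×21.15))] = 1.686 × ln(1.846) = 1.034 d.
D_c = (0.153/0.746) × 21.15 × e^(−0.153×1.034) = 0.2051 × 21.15 × 0.8537 = 3.703 mg/L.
Minimum DO = 11.0 − 3.703 = 7.297 mg/L.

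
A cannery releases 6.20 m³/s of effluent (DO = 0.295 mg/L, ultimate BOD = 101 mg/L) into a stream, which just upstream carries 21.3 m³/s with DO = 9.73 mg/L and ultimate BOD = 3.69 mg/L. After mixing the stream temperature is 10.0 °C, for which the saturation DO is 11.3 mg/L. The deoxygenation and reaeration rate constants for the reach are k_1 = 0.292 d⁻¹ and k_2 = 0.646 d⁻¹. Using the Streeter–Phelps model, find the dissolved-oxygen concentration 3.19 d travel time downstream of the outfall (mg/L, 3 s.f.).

Mixed DO = (21.3×9.73 + 6.20×0.295)/(21.3+6.20) = 209.1/27.50 = 7.603 mg/L.
Mixed L₀ = (21.3×3.69 + 6.20×101)/(27.50) = 704.8/27.50 = 25.63 mg/L.
Initial deficit D₀ = C_s − DO₀ = 11.3 − 7.603 = 3.697 mg/L.
D(3.19) = [0.292×25.63/(0.646−0.292)](e^(−0.292×3.19) − e^(−0.646×3.19)) + 3.697 e^(−0.646×3.19)
= 21.14 × (0.3940 − 0.1274) + 3.697 × 0.1274 = 6.107 mg/L.
DO = 11.3 − 6.107 = 5.193 mg/L.

DO ≈ 5.19 mg/L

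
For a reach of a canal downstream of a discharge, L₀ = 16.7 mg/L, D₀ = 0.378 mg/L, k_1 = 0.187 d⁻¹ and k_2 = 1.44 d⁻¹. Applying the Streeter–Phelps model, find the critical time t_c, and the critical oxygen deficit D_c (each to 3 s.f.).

t_c ≈ 1.50 d; D_c ≈ 1.64 mg/L

With k_2/k_1 = 7.701 and 1 − D₀(k_2−k_1)/(k_1 L₀) = 0.8483,
t_c = ln(7.701 × 0.8483) / (1.44 − 0.187) = ln(6.533) / 1.253 = 1.877/1.253 = 1.498 d.
L(t_c) = L₀ e^(−k_1 t_c) = 16.7 × 0.7557 = 12.62 mg/L, and at the critical point k_2 D_c = k_1 L, so D_c = (0.187/1.44) × 12.62 = 1.639 mg/L.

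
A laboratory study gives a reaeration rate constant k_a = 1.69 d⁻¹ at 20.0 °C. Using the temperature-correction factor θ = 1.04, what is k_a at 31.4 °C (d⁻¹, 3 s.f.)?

k_a(T₂) = k_a(T₁) · θ^(T₂−T₁) = 1.69 × 1.04^(31.4−20.0)
= 1.69 × 1.04^11.4 = 1.69 × 1.564 = 2.643 d⁻¹.

k_a ≈ 2.64 d⁻¹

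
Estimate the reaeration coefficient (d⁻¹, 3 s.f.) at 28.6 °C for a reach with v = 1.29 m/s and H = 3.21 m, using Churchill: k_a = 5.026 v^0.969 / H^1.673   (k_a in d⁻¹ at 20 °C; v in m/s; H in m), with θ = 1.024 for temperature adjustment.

k_a ≈ 1.12 d⁻¹

k_a(20) = 5.026 × 1.29^0.969 / 3.21^1.673 = 5.026 × 1.280 / 7.037 = 0.9141 d⁻¹.
k_a(28.6) = 0.9141 × 1.024^(28.6−20) = 0.9141 × 1.226 = 1.121 d⁻¹.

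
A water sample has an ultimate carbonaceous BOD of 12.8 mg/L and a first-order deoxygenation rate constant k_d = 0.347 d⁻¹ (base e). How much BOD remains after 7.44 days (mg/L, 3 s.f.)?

L_t = L₀ e^(−k_d t) = 12.8 × e^(−0.347×7.44) = 12.8 × 0.07565 = 0.9683 mg/L.

L ≈ 0.968 mg/L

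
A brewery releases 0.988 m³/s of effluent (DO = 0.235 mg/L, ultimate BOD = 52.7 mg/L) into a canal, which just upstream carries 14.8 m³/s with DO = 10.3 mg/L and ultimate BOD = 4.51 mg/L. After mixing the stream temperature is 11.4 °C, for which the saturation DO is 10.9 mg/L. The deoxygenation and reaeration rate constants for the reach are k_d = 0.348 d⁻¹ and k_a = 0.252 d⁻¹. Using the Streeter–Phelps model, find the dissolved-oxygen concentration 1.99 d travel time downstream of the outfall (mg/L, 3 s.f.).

Mixed DO = (14.8×10.3 + 0.988×0.235)/(14.8+0.988) = 152.7/15.79 = 9.670 mg/L.
Mixed L₀ = (14.8×4.51 + 0.988×52.7)/(15.79) = 118.8/15.79 = 7.526 mg/L.
Initial deficit D₀ = C_s − DO₀ = 10.9 − 9.670 = 1.230 mg/L.
D(1.99) = [0.348×7.526/(0.252−0.348)](e^(−0.348×1.99) − e^(−0.252×1.99)) + 1.230 e^(−0.252×1.99)
= -27.28 × (0.5003 − 0.6056) + 1.230 × 0.6056 = 3.618 mg/L.
DO = 10.9 − 3.618 = 7.282 mg/L.

DO ≈ 7.28 mg/L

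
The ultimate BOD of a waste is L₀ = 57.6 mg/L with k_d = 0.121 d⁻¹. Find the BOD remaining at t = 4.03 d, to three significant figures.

L ≈ 35.4 mg/L

L_t = L₀ e^(−k_d t) = 57.6 × e^(−0.121×4.03) = 57.6 × 0.6141 = 35.37 mg/L.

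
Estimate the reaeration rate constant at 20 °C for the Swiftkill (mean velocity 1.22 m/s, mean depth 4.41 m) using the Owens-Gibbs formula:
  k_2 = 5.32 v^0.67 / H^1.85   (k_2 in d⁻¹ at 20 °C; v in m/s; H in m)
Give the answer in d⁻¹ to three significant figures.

k_2 ≈ 0.390 d⁻¹

k_2 = 5.32 × 1.22^0.67 / 4.41^1.85 = 5.32 × 1.143 / 15.57 = 0.3904 d⁻¹.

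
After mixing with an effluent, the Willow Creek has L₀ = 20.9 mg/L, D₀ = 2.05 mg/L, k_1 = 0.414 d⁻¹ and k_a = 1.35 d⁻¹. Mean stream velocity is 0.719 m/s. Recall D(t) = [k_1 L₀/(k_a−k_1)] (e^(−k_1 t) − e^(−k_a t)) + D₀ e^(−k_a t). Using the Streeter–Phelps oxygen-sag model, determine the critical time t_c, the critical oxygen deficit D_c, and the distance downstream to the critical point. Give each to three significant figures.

t_c ≈ 0.995 d; D_c ≈ 4.25 mg/L; x_c ≈ 61.8 km

t_c = [1/(k_a−k_1)] ln[(k_a/k_1)(1 − D₀(k_a−k_1)/(k_1 L₀))]
= [1/(1.35−0.414)] ln[(1.35/0.414)(1 − 2.05×0.9360/(0.414×20.9))]
= (1/0.9360) ln[3.261 × 0.7782] = 1.068 × ln(2.538) = 1.068 × 0.9313 = 0.9950 d.
L(t_c) = L₀ e^(−k_1 t_c) = 20.9 × 0.6624 = 13.84 mg/L, and at the critical point k_a D_c = k_1 L, so D_c = (0.414/1.35) × 13.84 = 4.245 mg/L.
x_c = v t_c = 0.719 m/s × 0.9950 d × 86400 s/d = 61810 m ≈ 61.8 km.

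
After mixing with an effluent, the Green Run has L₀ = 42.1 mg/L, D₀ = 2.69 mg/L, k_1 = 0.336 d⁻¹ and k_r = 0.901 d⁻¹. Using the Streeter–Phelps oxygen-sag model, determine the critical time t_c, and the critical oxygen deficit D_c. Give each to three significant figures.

t_c ≈ 1.54 d; D_c ≈ 9.34 mg/L

With k_r/k_1 = 2.682 and 1 − D₀(k_r−k_1)/(k_1 L₀) = 0.8926,
t_c = ln(2.682 × 0.8926) / (0.901 − 0.336) = ln(2.393) / 0.5650 = 0.8727/0.5650 = 1.545 d.
D_c = (k_1/k_r) L₀ e^(−k_1 t_c) = (0.336/0.901) × 42.1 × e^(−0.336×1.545) = 0.3729 × 42.1 × 0.5951 = 9.343 mg/L.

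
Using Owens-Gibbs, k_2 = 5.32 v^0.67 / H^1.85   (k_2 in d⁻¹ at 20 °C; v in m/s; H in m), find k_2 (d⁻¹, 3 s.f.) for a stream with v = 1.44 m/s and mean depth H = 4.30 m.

k_2 ≈ 0.457 d⁻¹

k_2 = 5.32 × 1.44^0.67 / 4.30^1.85 = 5.32 × 1.277 / 14.86 = 0.4572 d⁻¹.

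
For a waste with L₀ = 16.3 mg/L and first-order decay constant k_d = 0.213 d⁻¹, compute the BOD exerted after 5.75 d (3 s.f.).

y_t = L₀(1 − e^(−k_d t)) = 16.3 × (1 − e^(−0.213×5.75))
= 16.3 × (1 − 0.2938) = 16.3 × 0.7062 = 11.51 mg/L.

y ≈ 11.5 mg/L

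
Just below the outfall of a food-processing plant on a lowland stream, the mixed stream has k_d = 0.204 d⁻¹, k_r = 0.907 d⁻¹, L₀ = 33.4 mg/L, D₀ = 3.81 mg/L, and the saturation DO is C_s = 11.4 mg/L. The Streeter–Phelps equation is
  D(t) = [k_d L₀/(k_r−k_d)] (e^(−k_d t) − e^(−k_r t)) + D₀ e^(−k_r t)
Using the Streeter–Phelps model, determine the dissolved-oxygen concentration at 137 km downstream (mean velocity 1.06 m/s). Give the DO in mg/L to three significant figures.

DO ≈ 5.77 mg/L

Travel time t = x/v = 137 km / (1.06 m/s) = 137000 m / 1.06 m/s = 129200 s = 1.496 d.
k_d L₀/(k_r−k_d) = 0.204×33.4/(0.907−0.204) = 6.814/0.7030 = 9.692 mg/L.
e^(−k_d t) = e^(−0.204×1.496) = 0.7370; e^(−k_r t) = e^(−0.907×1.496) = 0.2575.
D = 9.692 × (0.7370 − 0.2575) + 3.81 × 0.2575 = 4.648 + 0.9810 = 5.629 mg/L.
DO = C_s − D = 11.4 − 5.629 = 5.771 mg/L.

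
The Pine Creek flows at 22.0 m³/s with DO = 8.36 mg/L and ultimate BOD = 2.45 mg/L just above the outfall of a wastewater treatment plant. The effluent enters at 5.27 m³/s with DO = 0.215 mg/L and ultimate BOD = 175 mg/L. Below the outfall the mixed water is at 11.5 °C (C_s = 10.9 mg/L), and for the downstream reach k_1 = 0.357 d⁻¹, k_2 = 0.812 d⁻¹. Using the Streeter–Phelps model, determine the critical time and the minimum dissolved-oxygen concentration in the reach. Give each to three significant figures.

t_c ≈ 1.46 d; minimum DO ≈ 1.55 mg/L

Mixed DO = (22.0×8.36 + 5.27×0.215)/(22.0+5.27) = 185.1/27.27 = 6.786 mg/L.
Mixed L₀ = (22.0×2.45 + 5.27×175)/(27.27) = 976.1/27.27 = 35.80 mg/L.
Initial deficit D₀ = C_s − DO₀ = 10.9 − 6.786 = 4.114 mg/L.
t_c = (1/0.4550) ln[(0.812/0.357)(1 − 4.114×0.4550/(0.357×35.80))] = 2.198 × ln(1.941) = 1.458 d.
D_c = (0.357/0.812) × 35.80 × e^(−0.357×1.458) = 0.4397 × 35.80 × 0.5942 = 9.352 mg/L.
Minimum DO = 10.9 − 9.352 = 1.548 mg/L.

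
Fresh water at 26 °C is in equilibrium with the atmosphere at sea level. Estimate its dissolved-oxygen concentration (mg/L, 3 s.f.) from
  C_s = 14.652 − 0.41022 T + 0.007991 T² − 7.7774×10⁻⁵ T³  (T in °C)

C_s = 14.652 − 0.41022×26 + 0.007991×26² − 7.7774×10⁻⁵×26³ = 8.021 mg/L.

C_s ≈ 8.02 mg/L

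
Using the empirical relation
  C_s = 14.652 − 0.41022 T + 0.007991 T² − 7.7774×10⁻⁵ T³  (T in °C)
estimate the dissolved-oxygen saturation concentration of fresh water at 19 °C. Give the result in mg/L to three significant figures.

C_s ≈ 9.21 mg/L

C_s = 14.652 − 0.41022×19 + 0.007991×19² − 7.7774×10⁻⁵×19³ = 9.209 mg/L.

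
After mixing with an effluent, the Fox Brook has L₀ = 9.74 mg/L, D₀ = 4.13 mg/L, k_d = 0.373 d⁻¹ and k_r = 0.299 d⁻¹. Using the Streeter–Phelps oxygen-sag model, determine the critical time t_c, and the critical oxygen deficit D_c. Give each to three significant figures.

t_c ≈ 1.90 d; D_c ≈ 5.99 mg/L

t_c = [1/(k_r−k_d)] ln[(k_r/k_d)(1 − D₀(k_r−k_d)/(k_d L₀))]
= [1/(0.299−0.373)] ln[(0.299/0.373)(1 − 4.13×-0.07400/(0.373×9.74))]
= (1/-0.07400) ln[0.8016 × 1.084] = -13.51 × ln(0.8690) = -13.51 × -0.1404 = 1.897 d.
D_c = (k_d/k_r) L₀ e^(−k_d t_c) = (0.373/0.299) × 9.74 × e^(−0.373×1.897) = 1.247 × 9.74 × 0.4929 = 5.989 mg/L.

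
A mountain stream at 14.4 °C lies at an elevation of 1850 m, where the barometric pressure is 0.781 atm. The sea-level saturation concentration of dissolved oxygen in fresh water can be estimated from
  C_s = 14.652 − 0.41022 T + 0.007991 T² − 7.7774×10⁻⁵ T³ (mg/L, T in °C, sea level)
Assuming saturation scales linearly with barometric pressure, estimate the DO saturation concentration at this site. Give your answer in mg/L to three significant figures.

C_s ≈ 7.94 mg/L

At sea level: C_s = 14.652 − 0.41022×14.4 + 0.007991×14.4² − 7.7774×10⁻⁵×14.4³ = 10.17 mg/L.
Pressure correction: C_s' = 10.17 × 0.781 = 7.942 mg/L.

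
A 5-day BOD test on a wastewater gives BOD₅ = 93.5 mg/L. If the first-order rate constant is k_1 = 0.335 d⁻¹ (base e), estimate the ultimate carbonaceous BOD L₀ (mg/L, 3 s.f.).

BOD₅ = L₀(1 − e^(−5k_1)) ⇒ L₀ = BOD₅ / (1 − e^(−5×0.335))
= 93.5 / (1 − 0.1873) = 93.5 / 0.8127 = 115.0 mg/L.

L₀ ≈ 115 mg/L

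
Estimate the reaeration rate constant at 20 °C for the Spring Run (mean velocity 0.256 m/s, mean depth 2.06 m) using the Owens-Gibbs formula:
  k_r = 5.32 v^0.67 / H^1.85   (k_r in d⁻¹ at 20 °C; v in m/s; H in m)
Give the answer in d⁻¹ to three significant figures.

k_r ≈ 0.561 d⁻¹

k_r = 5.32 × 0.256^0.67 / 2.06^1.85 = 5.32 × 0.4013 / 3.808 = 0.5608 d⁻¹.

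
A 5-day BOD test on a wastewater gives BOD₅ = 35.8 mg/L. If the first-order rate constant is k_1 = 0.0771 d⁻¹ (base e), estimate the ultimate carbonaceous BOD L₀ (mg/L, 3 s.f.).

BOD₅ = L₀(1 − e^(−5k_1)) ⇒ L₀ = BOD₅ / (1 − e^(−5×0.0771))
= 35.8 / (1 − 0.6801) = 35.8 / 0.3199 = 111.9 mg/L.

L₀ ≈ 112 mg/L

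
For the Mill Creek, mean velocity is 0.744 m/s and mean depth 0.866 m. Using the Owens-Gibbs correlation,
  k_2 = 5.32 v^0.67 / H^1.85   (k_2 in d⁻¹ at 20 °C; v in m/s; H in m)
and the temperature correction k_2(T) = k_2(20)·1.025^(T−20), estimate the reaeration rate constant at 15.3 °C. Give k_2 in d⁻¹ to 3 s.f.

k_2 ≈ 5.07 d⁻¹

k_2(20) = 5.32 × 0.744^0.67 / 0.866^1.85 = 5.32 × 0.8203 / 0.7663 = 5.695 d⁻¹.
k_2(15.3) = 5.695 × 1.025^(15.3−20) = 5.695 × 0.8904 = 5.071 d⁻¹.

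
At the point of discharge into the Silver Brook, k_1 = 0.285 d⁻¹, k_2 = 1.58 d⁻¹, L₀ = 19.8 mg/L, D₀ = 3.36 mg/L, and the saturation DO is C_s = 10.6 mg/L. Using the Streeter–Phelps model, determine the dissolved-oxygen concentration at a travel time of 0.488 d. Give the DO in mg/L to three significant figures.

DO ≈ 7.27 mg/L

k_1 L₀/(k_2−k_1) = 0.285×19.8/(1.58−0.285) = 5.643/1.295 = 4.358 mg/L.
e^(−k_1 t) = e^(−0.285×0.4880) = 0.8702; e^(−k_2 t) = e^(−1.58×0.4880) = 0.4625.
D = 4.358 × (0.8702 − 0.4625) + 3.36 × 0.4625 = 1.776 + 1.554 = 3.330 mg/L.
DO = C_s − D = 10.6 − 3.330 = 7.270 mg/L.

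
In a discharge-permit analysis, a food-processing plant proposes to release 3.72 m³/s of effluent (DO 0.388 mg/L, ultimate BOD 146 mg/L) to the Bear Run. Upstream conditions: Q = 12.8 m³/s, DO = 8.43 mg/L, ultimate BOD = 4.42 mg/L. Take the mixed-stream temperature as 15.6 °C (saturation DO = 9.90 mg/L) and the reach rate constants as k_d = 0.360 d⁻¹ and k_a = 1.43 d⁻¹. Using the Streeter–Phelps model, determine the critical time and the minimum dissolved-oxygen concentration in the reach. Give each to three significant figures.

t_c ≈ 0.997 d; minimum DO ≈ 3.52 mg/L

Mixed DO = (12.8×8.43 + 3.72×0.388)/(12.8+3.72) = 109.3/16.52 = 6.619 mg/L.
Mixed L₀ = (12.8×4.42 + 3.72×146)/(16.52) = 599.7/16.52 = 36.30 mg/L.
Initial deficit D₀ = C_s − DO₀ = 9.90 − 6.619 = 3.281 mg/L.
t_c = (1/1.070) ln[(1.43/0.360)(1 − 3.281×1.070/(0.360×36.30))] = 0.9346 × ln(2.905) = 0.9967 d.
D_c = (0.360/1.43) × 36.30 × e^(−0.360×0.9967) = 0.2517 × 36.30 × 0.6985 = 6.383 mg/L.
Minimum DO = 9.90 − 6.383 = 3.517 mg/L.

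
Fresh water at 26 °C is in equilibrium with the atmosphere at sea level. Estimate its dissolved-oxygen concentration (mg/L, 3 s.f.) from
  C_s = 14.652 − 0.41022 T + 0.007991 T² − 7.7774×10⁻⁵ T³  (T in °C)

C_s ≈ 8.02 mg/L

C_s = 14.652 − 0.41022×26 + 0.007991×26² − 7.7774×10⁻⁵×26³ = 8.021 mg/L.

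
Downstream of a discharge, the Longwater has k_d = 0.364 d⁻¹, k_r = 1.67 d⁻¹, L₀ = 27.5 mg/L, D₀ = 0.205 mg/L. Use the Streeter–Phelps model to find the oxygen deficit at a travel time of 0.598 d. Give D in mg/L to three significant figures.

D ≈ 3.42 mg/L

k_d L₀/(k_r−k_d) = 0.364×27.5/(1.67−0.364) = 10.01/1.306 = 7.665 mg/L.
e^(−k_d t) = e^(−0.364×0.5980) = 0.8044; e^(−k_r t) = e^(−1.67×0.5980) = 0.3684.
D = 7.665 × (0.8044 − 0.3684) + 0.205 × 0.3684 = 3.342 + 0.07552 = 3.417 mg/L.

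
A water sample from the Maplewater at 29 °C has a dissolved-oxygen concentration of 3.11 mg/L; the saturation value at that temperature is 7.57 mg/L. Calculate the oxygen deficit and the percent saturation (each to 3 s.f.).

D = C_s − C = 7.57 − 3.11 = 4.46 mg/L.
% saturation = 3.11/7.57 × 100 = 41.1 %.

D ≈ 4.46 mg/L; 41.1 % saturation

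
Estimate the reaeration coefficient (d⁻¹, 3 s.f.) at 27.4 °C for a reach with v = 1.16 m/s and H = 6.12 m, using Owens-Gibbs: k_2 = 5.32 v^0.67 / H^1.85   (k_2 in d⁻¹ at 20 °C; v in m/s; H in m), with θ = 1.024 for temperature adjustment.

k_2(20) = 5.32 × 1.16^0.67 / 6.12^1.85 = 5.32 × 1.105 / 28.54 = 0.2059 d⁻¹.
k_2(27.4) = 0.2059 × 1.024^(27.4−20) = 0.2059 × 1.192 = 0.2454 d⁻¹.

k_2 ≈ 0.245 d⁻¹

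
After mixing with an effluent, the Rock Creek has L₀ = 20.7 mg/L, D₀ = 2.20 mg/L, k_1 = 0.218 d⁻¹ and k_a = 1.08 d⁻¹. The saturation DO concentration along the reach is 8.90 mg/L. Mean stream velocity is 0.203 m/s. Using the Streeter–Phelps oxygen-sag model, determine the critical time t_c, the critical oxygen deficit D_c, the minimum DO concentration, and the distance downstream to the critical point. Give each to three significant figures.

t_c ≈ 1.22 d; D_c ≈ 3.20 mg/L; min DO ≈ 5.70 mg/L; x_c ≈ 21.5 km

At the critical point dD/dt = 0, so k_1 L₀ e^(−k_1 t) = k_a D. Substituting D(t) from the Streeter–Phelps equation and solving for t gives
t_c = ln[(k_a/k_1)(1 − D₀(k_a−k_1)/(k_1 L₀))] / (k_a−k_1).
Here k_a−k_1 = 0.8620 d⁻¹ and 1 − D₀(k_a−k_1)/(k_1 L₀) = 1 − 2.20×0.8620/(0.218×20.7) = 0.5798, so
t_c = ln(4.954 × 0.5798) / 0.8620 = 1.055 / 0.8620 = 1.224 d.
D_c = (k_1/k_a) L₀ e^(−k_1 t_c) = (0.218/1.08) × 20.7 × e^(−0.218×1.224) = 0.2019 × 20.7 × 0.7658 = 3.200 mg/L.
Minimum DO = C_s − D_c = 8.90 − 3.200 = 5.700 mg/L.
x_c = v t_c = 0.203 m/s × 1.224 d × 86400 s/d = 21470 m ≈ 21.5 km.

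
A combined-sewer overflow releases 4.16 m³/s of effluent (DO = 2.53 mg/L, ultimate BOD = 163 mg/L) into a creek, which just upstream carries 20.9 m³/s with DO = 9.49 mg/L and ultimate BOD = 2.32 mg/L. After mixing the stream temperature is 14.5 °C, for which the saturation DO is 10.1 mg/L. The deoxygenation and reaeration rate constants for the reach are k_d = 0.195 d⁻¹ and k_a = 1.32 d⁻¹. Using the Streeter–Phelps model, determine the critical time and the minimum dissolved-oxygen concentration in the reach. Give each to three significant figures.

Mixed DO = (20.9×9.49 + 4.16×2.53)/(20.9+4.16) = 208.9/25.06 = 8.335 mg/L.
Mixed L₀ = (20.9×2.32 + 4.16×163)/(25.06) = 726.6/25.06 = 28.99 mg/L.
Initial deficit D₀ = C_s − DO₀ = 10.1 − 8.335 = 1.765 mg/L.
t_c = (1/1.125) ln[(1.32/0.195)(1 − 1.765×1.125/(0.195×28.99))] = 0.8889 × ln(4.391) = 1.315 d.
D_c = (0.195/1.32) × 28.99 × e^(−0.195×1.315) = 0.1477 × 28.99 × 0.7738 = 3.314 mg/L.
Minimum DO = 10.1 − 3.314 = 6.786 mg/L.

t_c ≈ 1.32 d; minimum DO ≈ 6.79 mg/L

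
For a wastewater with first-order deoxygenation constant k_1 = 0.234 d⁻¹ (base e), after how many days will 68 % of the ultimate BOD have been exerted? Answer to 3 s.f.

t ≈ 4.87 d

y/L₀ = 1 − e^(−k_1 t) = 0.68 ⇒ e^(−k_1 t) = 0.320
t = −ln(0.320) / 0.234 = 1.139 / 0.234 = 4.869 d.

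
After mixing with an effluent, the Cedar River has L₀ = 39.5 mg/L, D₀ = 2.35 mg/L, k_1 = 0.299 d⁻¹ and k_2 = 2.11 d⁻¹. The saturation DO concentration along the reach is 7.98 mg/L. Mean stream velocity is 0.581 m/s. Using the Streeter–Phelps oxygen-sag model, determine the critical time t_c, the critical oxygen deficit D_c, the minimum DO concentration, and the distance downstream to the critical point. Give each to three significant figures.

t_c = [1/(k_2−k_1)] ln[(k_2/k_1)(1 − D₀(k_2−k_1)/(k_1 L₀))]
= [1/(2.11−0.299)] ln[(2.11/0.299)(1 − 2.35×1.811/(0.299×39.5))]
= (1/1.811) ln[7.057 × 0.6397] = 0.5522 × ln(4.514) = 0.5522 × 1.507 = 0.8322 d.
D_c = (k_1/k_2) L₀ e^(−k_1 t_c) = (0.299/2.11) × 39.5 × e^(−0.299×0.8322) = 0.1417 × 39.5 × 0.7797 = 4.364 mg/L.
Minimum DO = C_s − D_c = 7.98 − 4.364 = 3.616 mg/L.
x_c = v t_c = 0.581 m/s × 0.8322 d × 86400 s/d = 41780 m ≈ 41.8 km.

t_c ≈ 0.832 d; D_c ≈ 4.36 mg/L; min DO ≈ 3.62 mg/L; x_c ≈ 41.8 km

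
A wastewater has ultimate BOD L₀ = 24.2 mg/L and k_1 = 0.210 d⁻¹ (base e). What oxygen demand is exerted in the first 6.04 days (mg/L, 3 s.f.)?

y_t = L₀(1 − e^(−k_1 t)) = 24.2 × (1 − e^(−0.210×6.04))
= 24.2 × (1 − 0.2813) = 24.2 × 0.7187 = 17.39 mg/L.

y ≈ 17.4 mg/L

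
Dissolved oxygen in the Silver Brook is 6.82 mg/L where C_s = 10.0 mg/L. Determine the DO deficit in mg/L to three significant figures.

D ≈ 3.18 mg/L

D = C_s − C = 10.0 − 6.82 = 3.18 mg/L.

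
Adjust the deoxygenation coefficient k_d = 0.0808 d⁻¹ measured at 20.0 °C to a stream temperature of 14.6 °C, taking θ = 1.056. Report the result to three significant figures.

k_d(T₂) = k_d(T₁) · θ^(T₂−T₁) = 0.0808 × 1.056^(14.6−20.0)
= 0.0808 × 1.056^-5.40 = 0.0808 × 0.7451 = 0.06020 d⁻¹.

k_d ≈ 0.0602 d⁻¹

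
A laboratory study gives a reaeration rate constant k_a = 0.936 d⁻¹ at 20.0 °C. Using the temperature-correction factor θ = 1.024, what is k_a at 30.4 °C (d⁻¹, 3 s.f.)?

k_a ≈ 1.20 d⁻¹

k_a(T₂) = k_a(T₁) · θ^(T₂−T₁) = 0.936 × 1.024^(30.4−20.0)
= 0.936 × 1.024^10.4 = 0.936 × 1.280 = 1.198 d⁻¹.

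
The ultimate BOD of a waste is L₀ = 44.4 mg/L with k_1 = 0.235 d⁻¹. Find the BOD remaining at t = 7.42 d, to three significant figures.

L_t = L₀ e^(−k_1 t) = 44.4 × e^(−0.235×7.42) = 44.4 × 0.1749 = 7.764 mg/L.

L ≈ 7.76 mg/L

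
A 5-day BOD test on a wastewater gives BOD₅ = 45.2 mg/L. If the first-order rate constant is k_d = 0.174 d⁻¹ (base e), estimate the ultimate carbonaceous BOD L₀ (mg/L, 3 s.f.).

L₀ ≈ 77.8 mg/L

BOD₅ = L₀(1 − e^(−5k_d)) ⇒ L₀ = BOD₅ / (1 − e^(−5×0.174))
= 45.2 / (1 − 0.4190) = 45.2 / 0.5810 = 77.79 mg/L.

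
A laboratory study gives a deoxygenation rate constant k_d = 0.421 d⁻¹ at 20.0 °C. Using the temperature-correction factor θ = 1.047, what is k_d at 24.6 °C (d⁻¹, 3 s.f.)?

k_d(T₂) = k_d(T₁) · θ^(T₂−T₁) = 0.421 × 1.047^(24.6−20.0)
= 0.421 × 1.047^4.60 = 0.421 × 1.235 = 0.5200 d⁻¹.

k_d ≈ 0.520 d⁻¹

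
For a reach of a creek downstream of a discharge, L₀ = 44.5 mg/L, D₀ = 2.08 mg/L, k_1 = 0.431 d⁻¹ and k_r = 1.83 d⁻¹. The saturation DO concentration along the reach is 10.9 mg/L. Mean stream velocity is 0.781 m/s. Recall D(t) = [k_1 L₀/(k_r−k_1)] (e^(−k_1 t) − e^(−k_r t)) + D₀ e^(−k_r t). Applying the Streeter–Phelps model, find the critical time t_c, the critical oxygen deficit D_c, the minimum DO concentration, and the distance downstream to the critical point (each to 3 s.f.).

t_c ≈ 0.916 d; D_c ≈ 7.06 mg/L; min DO ≈ 3.84 mg/L; x_c ≈ 61.8 km

At the critical point dD/dt = 0, so k_1 L₀ e^(−k_1 t) = k_r D. Substituting D(t) from the Streeter–Phelps equation and solving for t gives
t_c = ln[(k_r/k_1)(1 − D₀(k_r−k_1)/(k_1 L₀))] / (k_r−k_1).
Here k_r−k_1 = 1.399 d⁻¹ and 1 − D₀(k_r−k_1)/(k_1 L₀) = 1 − 2.08×1.399/(0.431×44.5) = 0.8483, so
t_c = ln(4.246 × 0.8483) / 1.399 = 1.281 / 1.399 = 0.9160 d.
L(t_c) = L₀ e^(−k_1 t_c) = 44.5 × 0.6738 = 29.99 mg/L, and at the critical point k_r D_c = k_1 L, so D_c = (0.431/1.83) × 29.99 = 7.062 mg/L.
Minimum DO = C_s − D_c = 10.9 − 7.062 = 3.838 mg/L.
x_c = v t_c = 0.781 m/s × 0.9160 d × 86400 s/d = 61810 m ≈ 61.8 km.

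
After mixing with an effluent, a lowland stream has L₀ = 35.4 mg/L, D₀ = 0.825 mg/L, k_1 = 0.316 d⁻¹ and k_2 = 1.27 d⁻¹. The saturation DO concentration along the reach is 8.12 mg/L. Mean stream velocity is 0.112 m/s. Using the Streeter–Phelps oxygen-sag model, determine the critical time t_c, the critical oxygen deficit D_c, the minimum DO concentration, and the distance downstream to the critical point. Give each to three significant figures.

t_c ≈ 1.38 d; D_c ≈ 5.69 mg/L; min DO ≈ 2.43 mg/L; x_c ≈ 13.4 km

At the critical point dD/dt = 0, so k_1 L₀ e^(−k_1 t) = k_2 D. Substituting D(t) from the Streeter–Phelps equation and solving for t gives
t_c = ln[(k_2/k_1)(1 − D₀(k_2−k_1)/(k_1 L₀))] / (k_2−k_1).
Here k_2−k_1 = 0.9540 d⁻¹ and 1 − D₀(k_2−k_1)/(k_1 L₀) = 1 − 0.825×0.9540/(0.316×35.4) = 0.9296, so
t_c = ln(4.019 × 0.9296) / 0.9540 = 1.318 / 0.9540 = 1.382 d.
D_c = (k_1/k_2) L₀ e^(−k_1 t_c) = (0.316/1.27) × 35.4 × e^(−0.316×1.382) = 0.2488 × 35.4 × 0.6462 = 5.692 mg/L.
Minimum DO = C_s − D_c = 8.12 − 5.692 = 2.428 mg/L.
x_c = v t_c = 0.112 m/s × 1.382 d × 86400 s/d = 13370 m ≈ 13.4 km.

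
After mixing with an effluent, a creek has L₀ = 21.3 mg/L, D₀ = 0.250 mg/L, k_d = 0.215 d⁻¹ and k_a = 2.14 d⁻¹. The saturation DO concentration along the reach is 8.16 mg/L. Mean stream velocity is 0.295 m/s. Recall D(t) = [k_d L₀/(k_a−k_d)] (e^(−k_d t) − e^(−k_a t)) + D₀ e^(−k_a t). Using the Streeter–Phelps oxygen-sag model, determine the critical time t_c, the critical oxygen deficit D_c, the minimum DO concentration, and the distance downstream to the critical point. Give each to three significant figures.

With k_a/k_d = 9.953 and 1 − D₀(k_a−k_d)/(k_d L₀) = 0.8949,
t_c = ln(9.953 × 0.8949) / (2.14 − 0.215) = ln(8.907) / 1.925 = 2.187/1.925 = 1.136 d.
D_c = (k_d/k_a) L₀ e^(−k_d t_c) = (0.215/2.14) × 21.3 × e^(−0.215×1.136) = 0.1005 × 21.3 × 0.7833 = 1.676 mg/L.
Minimum DO = C_s − D_c = 8.16 − 1.676 = 6.484 mg/L.
x_c = v t_c = 0.295 m/s × 1.136 d × 86400 s/d = 28960 m ≈ 29.0 km.

t_c ≈ 1.14 d; D_c ≈ 1.68 mg/L; min DO ≈ 6.48 mg/L; x_c ≈ 29.0 km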